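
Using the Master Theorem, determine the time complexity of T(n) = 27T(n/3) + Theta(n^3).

Master Theorem for T(n) = 27T(n/3) + O(n^3):

a = 27, b = 3, c = 3
log_b(a) = log_3(27) = 3.0000

Case 2: c = 3 = log_3(27) = 3.0000
T(n) = O(n^3 log n) = O(n^3 log n)

For T(n) = 27T(n/3) + O(n^3): log_3(27) = 3.0000. This is Case 2 of the Master Theorem (c = log_b(a), equal work at all levels), giving O(n^3 log n).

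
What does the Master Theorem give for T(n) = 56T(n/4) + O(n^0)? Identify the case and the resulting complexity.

Master Theorem for T(n) = 56T(n/4) + O(n^0):

a = 56, b = 4, c = 0
log_b(a) = log_4(56) = 2.9037

Case 1: c = 0 < log_4(56) = 2.9037
T(n) = O(n^(log_4 56))

For T(n) = 56T(n/4) + O(n^0): log_4(56) = 2.9037. This is Case 1 of the Master Theorem (c < log_b(a), work dominated by leaves), giving O(n^(log_4 56)).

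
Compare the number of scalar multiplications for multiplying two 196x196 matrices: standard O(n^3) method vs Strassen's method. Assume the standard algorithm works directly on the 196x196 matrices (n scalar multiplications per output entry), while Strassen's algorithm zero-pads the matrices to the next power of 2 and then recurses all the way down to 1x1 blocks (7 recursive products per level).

Matrix multiplication for 196x196 matrices:

Strassen's algorithm requires power-of-2 dimensions. Pad 196x196 to 256x256 (next power of 2).

Standard algorithm: 196^3 = 7529536 multiplications
Strassen's algorithm: 7^(log2(256)) = 7^8 = 5764801 multiplications
Savings: 7529536 - 5764801 = 1764735 multiplications

Standard: 7529536 multiplications (196^3). Strassen: 5764801 multiplications (7^8, after padding to 256x256). Strassen reduces 8 recursive multiplications to 7 at each level.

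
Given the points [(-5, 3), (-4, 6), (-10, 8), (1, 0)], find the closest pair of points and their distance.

Computing all pairwise distances among 4 points:

d((-5, 3), (-4, 6)) = 3.1623 <-- minimum
d((-5, 3), (-10, 8)) = 7.0711
d((-5, 3), (1, 0)) = 6.7082
d((-4, 6), (-10, 8)) = 6.3246
d((-4, 6), (1, 0)) = 7.8102
d((-10, 8), (1, 0)) = 13.6015

Closest pair: (-5, 3) and (-4, 6) with distance 3.1623

The closest pair is (-5, 3) and (-4, 6) with Euclidean distance 3.1623. For 4 points, brute-force pairwise comparison is shown above. For large n, the divide-and-conquer algorithm (sort by x, recurse on halves, check the dividing strip) achieves O(n log n).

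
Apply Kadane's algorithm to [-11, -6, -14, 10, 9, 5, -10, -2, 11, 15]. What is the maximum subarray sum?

Using Kadane's algorithm on [-11, -6, -14, 10, 9, 5, -10, -2, 11, 15]:

Scanning through the array:
Position 1 (value -6): max_ending_here = -6, max_so_far = -6
Position 2 (value -14): max_ending_here = -14, max_so_far = -6
Position 3 (value 10): max_ending_here = 10, max_so_far = 10
Position 4 (value 9): max_ending_here = 19, max_so_far = 19
Position 5 (value 5): max_ending_here = 24, max_so_far = 24
Position 6 (value -10): max_ending_here = 14, max_so_far = 24
Position 7 (value -2): max_ending_here = 12, max_so_far = 24
Position 8 (value 11): max_ending_here = 23, max_so_far = 24
Position 9 (value 15): max_ending_here = 38, max_so_far = 38

Maximum subarray: [10, 9, 5, -10, -2, 11, 15]
Maximum sum: 38

The maximum subarray is [10, 9, 5, -10, -2, 11, 15] with sum 38. This subarray runs from index 3 to index 9.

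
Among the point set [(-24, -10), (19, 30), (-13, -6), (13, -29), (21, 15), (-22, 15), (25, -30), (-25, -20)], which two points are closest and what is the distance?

Computing all pairwise distances among 8 points:

d((-24, -10), (19, 30)) = 58.7282
d((-24, -10), (-13, -6)) = 11.7047
d((-24, -10), (13, -29)) = 41.5933
d((-24, -10), (21, 15)) = 51.4782
d((-24, -10), (-22, 15)) = 25.0799
d((-24, -10), (25, -30)) = 52.9245
d((-24, -10), (-25, -20)) = 10.0499 <-- minimum
d((19, 30), (-13, -6)) = 48.1664
d((19, 30), (13, -29)) = 59.3043
d((19, 30), (21, 15)) = 15.1327
d((19, 30), (-22, 15)) = 43.6578
d((19, 30), (25, -30)) = 60.2993
d((19, 30), (-25, -20)) = 66.6033
d((-13, -6), (13, -29)) = 34.7131
d((-13, -6), (21, 15)) = 39.9625
d((-13, -6), (-22, 15)) = 22.8473
d((-13, -6), (25, -30)) = 44.9444
d((-13, -6), (-25, -20)) = 18.4391
d((13, -29), (21, 15)) = 44.7214
d((13, -29), (-22, 15)) = 56.2228
d((13, -29), (25, -30)) = 12.0416
d((13, -29), (-25, -20)) = 39.0512
d((21, 15), (-22, 15)) = 43.0
d((21, 15), (25, -30)) = 45.1774
d((21, 15), (-25, -20)) = 57.8014
d((-22, 15), (25, -30)) = 65.0692
d((-22, 15), (-25, -20)) = 35.1283
d((25, -30), (-25, -20)) = 50.9902

Closest pair: (-24, -10) and (-25, -20) with distance 10.0499

The closest pair is (-24, -10) and (-25, -20) with Euclidean distance 10.0499. For 8 points, brute-force pairwise comparison is shown above. For large n, the divide-and-conquer algorithm (sort by x, recurse on halves, check the dividing strip) achieves O(n log n).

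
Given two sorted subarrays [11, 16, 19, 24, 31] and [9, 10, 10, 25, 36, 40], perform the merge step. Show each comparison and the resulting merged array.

Merging process:

Compare 11 vs 9: take 9 from right. Merged: [9]
Compare 11 vs 10: take 10 from right. Merged: [9, 10]
Compare 11 vs 10: take 10 from right. Merged: [9, 10, 10]
Compare 11 vs 25: take 11 from left. Merged: [9, 10, 10, 11]
Compare 16 vs 25: take 16 from left. Merged: [9, 10, 10, 11, 16]
Compare 19 vs 25: take 19 from left. Merged: [9, 10, 10, 11, 16, 19]
Compare 24 vs 25: take 24 from left. Merged: [9, 10, 10, 11, 16, 19, 24]
Compare 31 vs 25: take 25 from right. Merged: [9, 10, 10, 11, 16, 19, 24, 25]
Compare 31 vs 36: take 31 from left. Merged: [9, 10, 10, 11, 16, 19, 24, 25, 31]
Append remaining from right: [36, 40]. Merged: [9, 10, 10, 11, 16, 19, 24, 25, 31, 36, 40]

Final merged array: [9, 10, 10, 11, 16, 19, 24, 25, 31, 36, 40]
Total comparisons: 9

The merged array is [9, 10, 10, 11, 16, 19, 24, 25, 31, 36, 40], requiring 9 comparisons. The merge step runs in O(n) time where n is the total number of elements.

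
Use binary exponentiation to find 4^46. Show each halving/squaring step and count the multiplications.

Computing 4^46 by squaring (build up from 4^1; each line after the first costs one multiplication):

4^1 = 4
4^2 = (4^1)^2 = 4^2 = 16
4^4 = (4^2)^2 = 16^2 = 256
4^5 = 4 * 4^4 = 4 * 256 = 1024
4^10 = (4^5)^2 = 1024^2 = 1048576
4^11 = 4 * 4^10 = 4 * 1048576 = 4194304
4^22 = (4^11)^2 = 4194304^2 = 17592186044416
4^23 = 4 * 4^22 = 4 * 17592186044416 = 70368744177664
4^46 = (4^23)^2 = 70368744177664^2 = 4951760157141521099596496896

Result: 4951760157141521099596496896
Multiplications needed: 8 (8 lines after 4^1)

4^46 = 4951760157141521099596496896. Using exponentiation by squaring, this requires 8 multiplications. The key idea: if the exponent is even, square the half-power; if odd, multiply by the base once.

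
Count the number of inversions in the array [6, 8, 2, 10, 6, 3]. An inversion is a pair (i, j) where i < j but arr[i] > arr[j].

Finding inversions in [6, 8, 2, 10, 6, 3]:

(0, 2): arr[0]=6 > arr[2]=2
(0, 5): arr[0]=6 > arr[5]=3
(1, 2): arr[1]=8 > arr[2]=2
(1, 4): arr[1]=8 > arr[4]=6
(1, 5): arr[1]=8 > arr[5]=3
(3, 4): arr[3]=10 > arr[4]=6
(3, 5): arr[3]=10 > arr[5]=3
(4, 5): arr[4]=6 > arr[5]=3

Total inversions: 8

The array has 8 inversion(s): (0,2), (0,5), (1,2), (1,4), (1,5), (3,4), (3,5), (4,5). Each pair (i,j) satisfies i < j and arr[i] > arr[j].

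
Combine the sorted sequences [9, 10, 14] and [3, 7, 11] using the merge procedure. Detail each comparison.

Merging process:

Compare 9 vs 3: take 3 from right. Merged: [3]
Compare 9 vs 7: take 7 from right. Merged: [3, 7]
Compare 9 vs 11: take 9 from left. Merged: [3, 7, 9]
Compare 10 vs 11: take 10 from left. Merged: [3, 7, 9, 10]
Compare 14 vs 11: take 11 from right. Merged: [3, 7, 9, 10, 11]
Append remaining from left: [14]. Merged: [3, 7, 9, 10, 11, 14]

Final merged array: [3, 7, 9, 10, 11, 14]
Total comparisons: 5

The merged array is [3, 7, 9, 10, 11, 14], requiring 5 comparisons. The merge step runs in O(n) time where n is the total number of elements.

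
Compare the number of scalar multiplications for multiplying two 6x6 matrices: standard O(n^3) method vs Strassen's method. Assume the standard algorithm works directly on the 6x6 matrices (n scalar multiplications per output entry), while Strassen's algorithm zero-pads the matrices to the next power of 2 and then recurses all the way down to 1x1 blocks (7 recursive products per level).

Matrix multiplication for 6x6 matrices:

Strassen's algorithm requires power-of-2 dimensions. Pad 6x6 to 8x8 (next power of 2).

Standard algorithm: 6^3 = 216 multiplications
Strassen's algorithm: 7^(log2(8)) = 7^3 = 343 multiplications
Difference: 216 - 343 = -127 (Strassen uses MORE here due to padding overhead — for small or just-over-power-of-2 n, padding can outweigh the per-level savings)

Standard: 216 multiplications (6^3). Strassen: 343 multiplications (7^3, after padding to 8x8). Strassen reduces 8 recursive multiplications to 7 at each level.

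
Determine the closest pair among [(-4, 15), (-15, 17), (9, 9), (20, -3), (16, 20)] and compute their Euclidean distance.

Computing all pairwise distances among 5 points:

d((-4, 15), (-15, 17)) = 11.1803 <-- minimum
d((-4, 15), (9, 9)) = 14.3178
d((-4, 15), (20, -3)) = 30.0
d((-4, 15), (16, 20)) = 20.6155
d((-15, 17), (9, 9)) = 25.2982
d((-15, 17), (20, -3)) = 40.3113
d((-15, 17), (16, 20)) = 31.1448
d((9, 9), (20, -3)) = 16.2788
d((9, 9), (16, 20)) = 13.0384
d((20, -3), (16, 20)) = 23.3452

Closest pair: (-4, 15) and (-15, 17) with distance 11.1803

The closest pair is (-4, 15) and (-15, 17) with Euclidean distance 11.1803. For 5 points, brute-force pairwise comparison is shown above. For large n, the divide-and-conquer algorithm (sort by x, recurse on halves, check the dividing strip) achieves O(n log n).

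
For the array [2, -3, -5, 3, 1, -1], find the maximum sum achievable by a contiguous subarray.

Using Kadane's algorithm on [2, -3, -5, 3, 1, -1]:

Scanning through the array:
Position 1 (value -3): max_ending_here = -1, max_so_far = 2
Position 2 (value -5): max_ending_here = -5, max_so_far = 2
Position 3 (value 3): max_ending_here = 3, max_so_far = 3
Position 4 (value 1): max_ending_here = 4, max_so_far = 4
Position 5 (value -1): max_ending_here = 3, max_so_far = 4

Maximum subarray: [3, 1]
Maximum sum: 4

The maximum subarray is [3, 1] with sum 4. This subarray runs from index 3 to index 4.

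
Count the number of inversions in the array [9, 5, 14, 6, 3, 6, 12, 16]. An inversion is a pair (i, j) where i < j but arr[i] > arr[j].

Finding inversions in [9, 5, 14, 6, 3, 6, 12, 16]:

(0, 1): arr[0]=9 > arr[1]=5
(0, 3): arr[0]=9 > arr[3]=6
(0, 4): arr[0]=9 > arr[4]=3
(0, 5): arr[0]=9 > arr[5]=6
(1, 4): arr[1]=5 > arr[4]=3
(2, 3): arr[2]=14 > arr[3]=6
(2, 4): arr[2]=14 > arr[4]=3
(2, 5): arr[2]=14 > arr[5]=6
(2, 6): arr[2]=14 > arr[6]=12
(3, 4): arr[3]=6 > arr[4]=3

Total inversions: 10

The array has 10 inversion(s): (0,1), (0,3), (0,4), (0,5), (1,4), (2,3), (2,4), (2,5), (2,6), (3,4). Each pair (i,j) satisfies i < j and arr[i] > arr[j].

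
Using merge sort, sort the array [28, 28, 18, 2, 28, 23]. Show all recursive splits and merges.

Merge sort trace:

Split: [28, 28, 18, 2, 28, 23] -> [28, 28, 18] and [2, 28, 23]
  Split: [28, 28, 18] -> [28] and [28, 18]
    Split: [28, 18] -> [28] and [18]
    Merge: [28] + [18] -> [18, 28]
  Merge: [28] + [18, 28] -> [18, 28, 28]
  Split: [2, 28, 23] -> [2] and [28, 23]
    Split: [28, 23] -> [28] and [23]
    Merge: [28] + [23] -> [23, 28]
  Merge: [2] + [23, 28] -> [2, 23, 28]
Merge: [18, 28, 28] + [2, 23, 28] -> [2, 18, 23, 28, 28, 28]

Final sorted array: [2, 18, 23, 28, 28, 28]

The merge sort proceeds by recursively splitting the array and merging sorted halves.
After all merges, the sorted array is [2, 18, 23, 28, 28, 28].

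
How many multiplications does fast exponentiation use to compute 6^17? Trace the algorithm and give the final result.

Computing 6^17 by squaring (build up from 6^1; each line after the first costs one multiplication):

6^1 = 6
6^2 = (6^1)^2 = 6^2 = 36
6^4 = (6^2)^2 = 36^2 = 1296
6^8 = (6^4)^2 = 1296^2 = 1679616
6^16 = (6^8)^2 = 1679616^2 = 2821109907456
6^17 = 6 * 6^16 = 6 * 2821109907456 = 16926659444736

Result: 16926659444736
Multiplications needed: 5 (5 lines after 6^1)

6^17 = 16926659444736. Using exponentiation by squaring, this requires 5 multiplications. The key idea: if the exponent is even, square the half-power; if odd, multiply by the base once.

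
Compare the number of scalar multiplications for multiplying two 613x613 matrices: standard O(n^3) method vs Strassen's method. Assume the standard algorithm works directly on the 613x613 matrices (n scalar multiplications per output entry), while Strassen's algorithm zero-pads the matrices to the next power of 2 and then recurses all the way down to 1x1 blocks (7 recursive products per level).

Matrix multiplication for 613x613 matrices:

Strassen's algorithm requires power-of-2 dimensions. Pad 613x613 to 1024x1024 (next power of 2).

Standard algorithm: 613^3 = 230346397 multiplications
Strassen's algorithm: 7^(log2(1024)) = 7^10 = 282475249 multiplications
Difference: 230346397 - 282475249 = -52128852 (Strassen uses MORE here due to padding overhead — for small or just-over-power-of-2 n, padding can outweigh the per-level savings)

Standard: 230346397 multiplications (613^3). Strassen: 282475249 multiplications (7^10, after padding to 1024x1024). Strassen reduces 8 recursive multiplications to 7 at each level.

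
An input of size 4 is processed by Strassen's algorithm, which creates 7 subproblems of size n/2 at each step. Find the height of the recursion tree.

For divide and conquer with division factor 2:

Problem sizes at each level:
Level 0: 4
Level 1: 2
Level 2: 1

The root is level 0 and the size-1 base case is level 2 (the tree spans levels 0 through 2, i.e. 3 levels counting the root), so the depth is the number of divisions: log_2(4) = 2

The recursion tree depth is log_2(4) = 2. At each level, the problem size is divided by 2, so it takes 2 divisions to reduce to a base case of size 1. The algorithm makes 7 recursive calls at each level.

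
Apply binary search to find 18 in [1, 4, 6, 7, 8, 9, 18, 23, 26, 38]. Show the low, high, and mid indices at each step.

Binary search for 18 in [1, 4, 6, 7, 8, 9, 18, 23, 26, 38]:

lo=0, hi=9, mid=4, arr[mid]=8 -> 8 < 18, search right half
lo=5, hi=9, mid=7, arr[mid]=23 -> 23 > 18, search left half
lo=5, hi=6, mid=5, arr[mid]=9 -> 9 < 18, search right half
lo=6, hi=6, mid=6, arr[mid]=18 -> Found target at index 6!

Binary search finds 18 at index 6 after 4 comparisons. The search repeatedly halves the search space by comparing with the middle element.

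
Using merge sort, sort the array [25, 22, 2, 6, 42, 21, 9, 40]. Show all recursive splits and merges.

Merge sort trace:

Split: [25, 22, 2, 6, 42, 21, 9, 40] -> [25, 22, 2, 6] and [42, 21, 9, 40]
  Split: [25, 22, 2, 6] -> [25, 22] and [2, 6]
    Split: [25, 22] -> [25] and [22]
    Merge: [25] + [22] -> [22, 25]
    Split: [2, 6] -> [2] and [6]
    Merge: [2] + [6] -> [2, 6]
  Merge: [22, 25] + [2, 6] -> [2, 6, 22, 25]
  Split: [42, 21, 9, 40] -> [42, 21] and [9, 40]
    Split: [42, 21] -> [42] and [21]
    Merge: [42] + [21] -> [21, 42]
    Split: [9, 40] -> [9] and [40]
    Merge: [9] + [40] -> [9, 40]
  Merge: [21, 42] + [9, 40] -> [9, 21, 40, 42]
Merge: [2, 6, 22, 25] + [9, 21, 40, 42] -> [2, 6, 9, 21, 22, 25, 40, 42]

Final sorted array: [2, 6, 9, 21, 22, 25, 40, 42]

The merge sort proceeds by recursively splitting the array and merging sorted halves.
After all merges, the sorted array is [2, 6, 9, 21, 22, 25, 40, 42].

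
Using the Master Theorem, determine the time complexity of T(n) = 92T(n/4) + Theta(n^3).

Master Theorem for T(n) = 92T(n/4) + O(n^3):

a = 92, b = 4, c = 3
log_b(a) = log_4(92) = 3.2618

Case 1: c = 3 < log_4(92) = 3.2618
T(n) = O(n^(log_4 92))

For T(n) = 92T(n/4) + O(n^3): log_4(92) = 3.2618. This is Case 1 of the Master Theorem (c < log_b(a), work dominated by leaves), giving O(n^(log_4 92)).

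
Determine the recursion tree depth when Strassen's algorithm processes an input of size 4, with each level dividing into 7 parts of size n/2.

For divide and conquer with division factor 2:

Problem sizes at each level:
Level 0: 4
Level 1: 2
Level 2: 1

The root is level 0 and the size-1 base case is level 2 (the tree spans levels 0 through 2, i.e. 3 levels counting the root), so the depth is the number of divisions: log_2(4) = 2

The recursion tree depth is log_2(4) = 2. At each level, the problem size is divided by 2, so it takes 2 divisions to reduce to a base case of size 1. The algorithm makes 7 recursive calls at each level.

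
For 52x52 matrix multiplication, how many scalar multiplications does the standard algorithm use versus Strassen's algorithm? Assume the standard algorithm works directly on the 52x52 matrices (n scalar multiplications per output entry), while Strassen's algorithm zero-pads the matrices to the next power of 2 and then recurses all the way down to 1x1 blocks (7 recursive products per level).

Matrix multiplication for 52x52 matrices:

Strassen's algorithm requires power-of-2 dimensions. Pad 52x52 to 64x64 (next power of 2).

Standard algorithm: 52^3 = 140608 multiplications
Strassen's algorithm: 7^(log2(64)) = 7^6 = 117649 multiplications
Savings: 140608 - 117649 = 22959 multiplications

Standard: 140608 multiplications (52^3). Strassen: 117649 multiplications (7^6, after padding to 64x64). Strassen reduces 8 recursive multiplications to 7 at each level.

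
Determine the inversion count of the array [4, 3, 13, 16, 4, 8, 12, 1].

Finding inversions in [4, 3, 13, 16, 4, 8, 12, 1]:

(0, 1): arr[0]=4 > arr[1]=3
(0, 7): arr[0]=4 > arr[7]=1
(1, 7): arr[1]=3 > arr[7]=1
(2, 4): arr[2]=13 > arr[4]=4
(2, 5): arr[2]=13 > arr[5]=8
(2, 6): arr[2]=13 > arr[6]=12
(2, 7): arr[2]=13 > arr[7]=1
(3, 4): arr[3]=16 > arr[4]=4
(3, 5): arr[3]=16 > arr[5]=8
(3, 6): arr[3]=16 > arr[6]=12
(3, 7): arr[3]=16 > arr[7]=1
(4, 7): arr[4]=4 > arr[7]=1
(5, 7): arr[5]=8 > arr[7]=1
(6, 7): arr[6]=12 > arr[7]=1

Total inversions: 14

The array has 14 inversion(s): (0,1), (0,7), (1,7), (2,4), (2,5), (2,6), (2,7), (3,4), (3,5), (3,6), (3,7), (4,7), (5,7), (6,7). Each pair (i,j) satisfies i < j and arr[i] > arr[j].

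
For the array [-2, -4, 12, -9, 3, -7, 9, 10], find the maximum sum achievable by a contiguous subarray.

Using Kadane's algorithm on [-2, -4, 12, -9, 3, -7, 9, 10]:

Scanning through the array:
Position 1 (value -4): max_ending_here = -4, max_so_far = -2
Position 2 (value 12): max_ending_here = 12, max_so_far = 12
Position 3 (value -9): max_ending_here = 3, max_so_far = 12
Position 4 (value 3): max_ending_here = 6, max_so_far = 12
Position 5 (value -7): max_ending_here = -1, max_so_far = 12
Position 6 (value 9): max_ending_here = 9, max_so_far = 12
Position 7 (value 10): max_ending_here = 19, max_so_far = 19

Maximum subarray: [9, 10]
Maximum sum: 19

The maximum subarray is [9, 10] with sum 19. This subarray runs from index 6 to index 7.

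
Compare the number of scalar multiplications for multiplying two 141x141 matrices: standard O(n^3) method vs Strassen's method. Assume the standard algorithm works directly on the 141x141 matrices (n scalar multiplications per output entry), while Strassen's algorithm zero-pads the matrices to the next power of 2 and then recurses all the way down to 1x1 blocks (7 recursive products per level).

Matrix multiplication for 141x141 matrices:

Strassen's algorithm requires power-of-2 dimensions. Pad 141x141 to 256x256 (next power of 2).

Standard algorithm: 141^3 = 2803221 multiplications
Strassen's algorithm: 7^(log2(256)) = 7^8 = 5764801 multiplications
Difference: 2803221 - 5764801 = -2961580 (Strassen uses MORE here due to padding overhead — for small or just-over-power-of-2 n, padding can outweigh the per-level savings)

Standard: 2803221 multiplications (141^3). Strassen: 5764801 multiplications (7^8, after padding to 256x256). Strassen reduces 8 recursive multiplications to 7 at each level.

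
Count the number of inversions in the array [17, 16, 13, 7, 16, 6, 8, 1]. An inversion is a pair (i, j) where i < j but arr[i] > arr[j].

Finding inversions in [17, 16, 13, 7, 16, 6, 8, 1]:

(0, 1): arr[0]=17 > arr[1]=16
(0, 2): arr[0]=17 > arr[2]=13
(0, 3): arr[0]=17 > arr[3]=7
(0, 4): arr[0]=17 > arr[4]=16
(0, 5): arr[0]=17 > arr[5]=6
(0, 6): arr[0]=17 > arr[6]=8
(0, 7): arr[0]=17 > arr[7]=1
(1, 2): arr[1]=16 > arr[2]=13
(1, 3): arr[1]=16 > arr[3]=7
(1, 5): arr[1]=16 > arr[5]=6
(1, 6): arr[1]=16 > arr[6]=8
(1, 7): arr[1]=16 > arr[7]=1
(2, 3): arr[2]=13 > arr[3]=7
(2, 5): arr[2]=13 > arr[5]=6
(2, 6): arr[2]=13 > arr[6]=8
(2, 7): arr[2]=13 > arr[7]=1
(3, 5): arr[3]=7 > arr[5]=6
(3, 7): arr[3]=7 > arr[7]=1
(4, 5): arr[4]=16 > arr[5]=6
(4, 6): arr[4]=16 > arr[6]=8
(4, 7): arr[4]=16 > arr[7]=1
(5, 7): arr[5]=6 > arr[7]=1
(6, 7): arr[6]=8 > arr[7]=1

Total inversions: 23

The array has 23 inversion(s): (0,1), (0,2), (0,3), (0,4), (0,5), (0,6), (0,7), (1,2), (1,3), (1,5), (1,6), (1,7), (2,3), (2,5), (2,6), (2,7), (3,5), (3,7), (4,5), (4,6), (4,7), (5,7), (6,7). Each pair (i,j) satisfies i < j and arr[i] > arr[j].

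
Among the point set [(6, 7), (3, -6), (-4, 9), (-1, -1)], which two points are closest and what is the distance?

Computing all pairwise distances among 4 points:

d((6, 7), (3, -6)) = 13.3417
d((6, 7), (-4, 9)) = 10.198
d((6, 7), (-1, -1)) = 10.6301
d((3, -6), (-4, 9)) = 16.5529
d((3, -6), (-1, -1)) = 6.4031 <-- minimum
d((-4, 9), (-1, -1)) = 10.4403

Closest pair: (3, -6) and (-1, -1) with distance 6.4031

The closest pair is (3, -6) and (-1, -1) with Euclidean distance 6.4031. For 4 points, brute-force pairwise comparison is shown above. For large n, the divide-and-conquer algorithm (sort by x, recurse on halves, check the dividing strip) achieves O(n log n).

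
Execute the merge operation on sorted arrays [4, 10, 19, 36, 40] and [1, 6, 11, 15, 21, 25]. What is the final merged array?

Merging process:

Compare 4 vs 1: take 1 from right. Merged: [1]
Compare 4 vs 6: take 4 from left. Merged: [1, 4]
Compare 10 vs 6: take 6 from right. Merged: [1, 4, 6]
Compare 10 vs 11: take 10 from left. Merged: [1, 4, 6, 10]
Compare 19 vs 11: take 11 from right. Merged: [1, 4, 6, 10, 11]
Compare 19 vs 15: take 15 from right. Merged: [1, 4, 6, 10, 11, 15]
Compare 19 vs 21: take 19 from left. Merged: [1, 4, 6, 10, 11, 15, 19]
Compare 36 vs 21: take 21 from right. Merged: [1, 4, 6, 10, 11, 15, 19, 21]
Compare 36 vs 25: take 25 from right. Merged: [1, 4, 6, 10, 11, 15, 19, 21, 25]
Append remaining from left: [36, 40]. Merged: [1, 4, 6, 10, 11, 15, 19, 21, 25, 36, 40]

Final merged array: [1, 4, 6, 10, 11, 15, 19, 21, 25, 36, 40]
Total comparisons: 9

The merged array is [1, 4, 6, 10, 11, 15, 19, 21, 25, 36, 40], requiring 9 comparisons. The merge step runs in O(n) time where n is the total number of elements.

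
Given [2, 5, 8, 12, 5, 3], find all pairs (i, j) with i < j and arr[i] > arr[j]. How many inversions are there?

Finding inversions in [2, 5, 8, 12, 5, 3]:

(1, 5): arr[1]=5 > arr[5]=3
(2, 4): arr[2]=8 > arr[4]=5
(2, 5): arr[2]=8 > arr[5]=3
(3, 4): arr[3]=12 > arr[4]=5
(3, 5): arr[3]=12 > arr[5]=3
(4, 5): arr[4]=5 > arr[5]=3

Total inversions: 6

The array has 6 inversion(s): (1,5), (2,4), (2,5), (3,4), (3,5), (4,5). Each pair (i,j) satisfies i < j and arr[i] > arr[j].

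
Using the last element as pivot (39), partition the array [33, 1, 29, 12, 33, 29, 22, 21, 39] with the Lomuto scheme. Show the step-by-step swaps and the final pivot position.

Lomuto partition with pivot = 39:

Initial array: [33, 1, 29, 12, 33, 29, 22, 21, 39]

arr[0]=33 <= 39: swap with position 0, array becomes [33, 1, 29, 12, 33, 29, 22, 21, 39]
arr[1]=1 <= 39: swap with position 1, array becomes [33, 1, 29, 12, 33, 29, 22, 21, 39]
arr[2]=29 <= 39: swap with position 2, array becomes [33, 1, 29, 12, 33, 29, 22, 21, 39]
arr[3]=12 <= 39: swap with position 3, array becomes [33, 1, 29, 12, 33, 29, 22, 21, 39]
arr[4]=33 <= 39: swap with position 4, array becomes [33, 1, 29, 12, 33, 29, 22, 21, 39]
arr[5]=29 <= 39: swap with position 5, array becomes [33, 1, 29, 12, 33, 29, 22, 21, 39]
arr[6]=22 <= 39: swap with position 6, array becomes [33, 1, 29, 12, 33, 29, 22, 21, 39]
arr[7]=21 <= 39: swap with position 7, array becomes [33, 1, 29, 12, 33, 29, 22, 21, 39]

Place pivot at position 8: [33, 1, 29, 12, 33, 29, 22, 21, 39]
Pivot position: 8

After partitioning with pivot 39, the array becomes [33, 1, 29, 12, 33, 29, 22, 21, 39]. The pivot is placed at index 8. All elements to the left of the pivot are <= 39, and all elements to the right are > 39.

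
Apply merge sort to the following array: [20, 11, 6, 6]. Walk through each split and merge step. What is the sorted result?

Merge sort trace:

Split: [20, 11, 6, 6] -> [20, 11] and [6, 6]
  Split: [20, 11] -> [20] and [11]
  Merge: [20] + [11] -> [11, 20]
  Split: [6, 6] -> [6] and [6]
  Merge: [6] + [6] -> [6, 6]
Merge: [11, 20] + [6, 6] -> [6, 6, 11, 20]

Final sorted array: [6, 6, 11, 20]

The merge sort proceeds by recursively splitting the array and merging sorted halves.
After all merges, the sorted array is [6, 6, 11, 20].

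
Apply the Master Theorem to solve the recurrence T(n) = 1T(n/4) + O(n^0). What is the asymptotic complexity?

Master Theorem for T(n) = 1T(n/4) + O(n^0):

a = 1, b = 4, c = 0
log_b(a) = log_4(1) = 0.0000

Case 2: c = 0 = log_4(1) = 0.0000
T(n) = O(n^0 log n) = O(log n)

For T(n) = 1T(n/4) + O(n^0): log_4(1) = 0.0000. This is Case 2 of the Master Theorem (c = log_b(a), equal work at all levels), giving O(log n).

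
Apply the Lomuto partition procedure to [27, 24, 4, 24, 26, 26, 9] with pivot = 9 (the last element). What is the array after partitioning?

Lomuto partition with pivot = 9:

Initial array: [27, 24, 4, 24, 26, 26, 9]

arr[0]=27 > 9: no swap
arr[1]=24 > 9: no swap
arr[2]=4 <= 9: swap with position 0, array becomes [4, 24, 27, 24, 26, 26, 9]
arr[3]=24 > 9: no swap
arr[4]=26 > 9: no swap
arr[5]=26 > 9: no swap

Place pivot at position 1: [4, 9, 27, 24, 26, 26, 24]
Pivot position: 1

After partitioning with pivot 9, the array becomes [4, 9, 27, 24, 26, 26, 24]. The pivot is placed at index 1. All elements to the left of the pivot are <= 9, and all elements to the right are > 9.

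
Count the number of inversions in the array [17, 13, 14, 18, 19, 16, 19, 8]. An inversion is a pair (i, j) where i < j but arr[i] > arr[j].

Finding inversions in [17, 13, 14, 18, 19, 16, 19, 8]:

(0, 1): arr[0]=17 > arr[1]=13
(0, 2): arr[0]=17 > arr[2]=14
(0, 5): arr[0]=17 > arr[5]=16
(0, 7): arr[0]=17 > arr[7]=8
(1, 7): arr[1]=13 > arr[7]=8
(2, 7): arr[2]=14 > arr[7]=8
(3, 5): arr[3]=18 > arr[5]=16
(3, 7): arr[3]=18 > arr[7]=8
(4, 5): arr[4]=19 > arr[5]=16
(4, 7): arr[4]=19 > arr[7]=8
(5, 7): arr[5]=16 > arr[7]=8
(6, 7): arr[6]=19 > arr[7]=8

Total inversions: 12

The array has 12 inversion(s): (0,1), (0,2), (0,5), (0,7), (1,7), (2,7), (3,5), (3,7), (4,5), (4,7), (5,7), (6,7). Each pair (i,j) satisfies i < j and arr[i] > arr[j].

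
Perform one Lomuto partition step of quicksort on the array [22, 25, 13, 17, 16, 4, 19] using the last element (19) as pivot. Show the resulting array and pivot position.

Lomuto partition with pivot = 19:

Initial array: [22, 25, 13, 17, 16, 4, 19]

arr[0]=22 > 19: no swap
arr[1]=25 > 19: no swap
arr[2]=13 <= 19: swap with position 0, array becomes [13, 25, 22, 17, 16, 4, 19]
arr[3]=17 <= 19: swap with position 1, array becomes [13, 17, 22, 25, 16, 4, 19]
arr[4]=16 <= 19: swap with position 2, array becomes [13, 17, 16, 25, 22, 4, 19]
arr[5]=4 <= 19: swap with position 3, array becomes [13, 17, 16, 4, 22, 25, 19]

Place pivot at position 4: [13, 17, 16, 4, 19, 25, 22]
Pivot position: 4

After partitioning with pivot 19, the array becomes [13, 17, 16, 4, 19, 25, 22]. The pivot is placed at index 4. All elements to the left of the pivot are <= 19, and all elements to the right are > 19.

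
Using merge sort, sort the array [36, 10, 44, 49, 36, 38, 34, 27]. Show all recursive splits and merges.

Merge sort trace:

Split: [36, 10, 44, 49, 36, 38, 34, 27] -> [36, 10, 44, 49] and [36, 38, 34, 27]
  Split: [36, 10, 44, 49] -> [36, 10] and [44, 49]
    Split: [36, 10] -> [36] and [10]
    Merge: [36] + [10] -> [10, 36]
    Split: [44, 49] -> [44] and [49]
    Merge: [44] + [49] -> [44, 49]
  Merge: [10, 36] + [44, 49] -> [10, 36, 44, 49]
  Split: [36, 38, 34, 27] -> [36, 38] and [34, 27]
    Split: [36, 38] -> [36] and [38]
    Merge: [36] + [38] -> [36, 38]
    Split: [34, 27] -> [34] and [27]
    Merge: [34] + [27] -> [27, 34]
  Merge: [36, 38] + [27, 34] -> [27, 34, 36, 38]
Merge: [10, 36, 44, 49] + [27, 34, 36, 38] -> [10, 27, 34, 36, 36, 38, 44, 49]

Final sorted array: [10, 27, 34, 36, 36, 38, 44, 49]

The merge sort proceeds by recursively splitting the array and merging sorted halves.
After all merges, the sorted array is [10, 27, 34, 36, 36, 38, 44, 49].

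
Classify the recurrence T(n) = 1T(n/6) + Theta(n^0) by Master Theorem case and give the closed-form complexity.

Master Theorem for T(n) = 1T(n/6) + O(n^0):

a = 1, b = 6, c = 0
log_b(a) = log_6(1) = 0.0000

Case 2: c = 0 = log_6(1) = 0.0000
T(n) = O(n^0 log n) = O(log n)

For T(n) = 1T(n/6) + O(n^0): log_6(1) = 0.0000. This is Case 2 of the Master Theorem (c = log_b(a), equal work at all levels), giving O(log n).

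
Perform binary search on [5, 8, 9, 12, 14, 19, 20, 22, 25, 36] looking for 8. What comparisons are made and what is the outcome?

Binary search for 8 in [5, 8, 9, 12, 14, 19, 20, 22, 25, 36]:

lo=0, hi=9, mid=4, arr[mid]=14 -> 14 > 8, search left half
lo=0, hi=3, mid=1, arr[mid]=8 -> Found target at index 1!

Binary search finds 8 at index 1 after 2 comparisons. The search repeatedly halves the search space by comparing with the middle element.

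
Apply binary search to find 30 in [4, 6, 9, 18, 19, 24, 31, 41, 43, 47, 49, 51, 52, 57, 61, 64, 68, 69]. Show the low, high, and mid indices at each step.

Binary search for 30 in [4, 6, 9, 18, 19, 24, 31, 41, 43, 47, 49, 51, 52, 57, 61, 64, 68, 69]:

lo=0, hi=17, mid=8, arr[mid]=43 -> 43 > 30, search left half
lo=0, hi=7, mid=3, arr[mid]=18 -> 18 < 30, search right half
lo=4, hi=7, mid=5, arr[mid]=24 -> 24 < 30, search right half
lo=6, hi=7, mid=6, arr[mid]=31 -> 31 > 30, search left half
lo=6 > hi=5, target 30 not found

Binary search determines that 30 is not in the array after 4 comparisons. The search space was exhausted without finding the target.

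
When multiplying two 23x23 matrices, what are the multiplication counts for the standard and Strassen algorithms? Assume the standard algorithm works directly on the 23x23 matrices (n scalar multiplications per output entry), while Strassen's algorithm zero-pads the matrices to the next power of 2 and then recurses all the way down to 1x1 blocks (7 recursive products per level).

Matrix multiplication for 23x23 matrices:

Strassen's algorithm requires power-of-2 dimensions. Pad 23x23 to 32x32 (next power of 2).

Standard algorithm: 23^3 = 12167 multiplications
Strassen's algorithm: 7^(log2(32)) = 7^5 = 16807 multiplications
Difference: 12167 - 16807 = -4640 (Strassen uses MORE here due to padding overhead — for small or just-over-power-of-2 n, padding can outweigh the per-level savings)

Standard: 12167 multiplications (23^3). Strassen: 16807 multiplications (7^5, after padding to 32x32). Strassen reduces 8 recursive multiplications to 7 at each level.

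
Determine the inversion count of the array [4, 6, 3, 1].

Finding inversions in [4, 6, 3, 1]:

(0, 2): arr[0]=4 > arr[2]=3
(0, 3): arr[0]=4 > arr[3]=1
(1, 2): arr[1]=6 > arr[2]=3
(1, 3): arr[1]=6 > arr[3]=1
(2, 3): arr[2]=3 > arr[3]=1

Total inversions: 5

The array has 5 inversion(s): (0,2), (0,3), (1,2), (1,3), (2,3). Each pair (i,j) satisfies i < j and arr[i] > arr[j].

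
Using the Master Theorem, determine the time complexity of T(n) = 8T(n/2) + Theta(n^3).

Master Theorem for T(n) = 8T(n/2) + O(n^3):

a = 8, b = 2, c = 3
log_b(a) = log_2(8) = 3.0000

Case 2: c = 3 = log_2(8) = 3.0000
T(n) = O(n^3 log n) = O(n^3 log n)

For T(n) = 8T(n/2) + O(n^3): log_2(8) = 3.0000. This is Case 2 of the Master Theorem (c = log_b(a), equal work at all levels), giving O(n^3 log n).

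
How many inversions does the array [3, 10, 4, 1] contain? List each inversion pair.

Finding inversions in [3, 10, 4, 1]:

(0, 3): arr[0]=3 > arr[3]=1
(1, 2): arr[1]=10 > arr[2]=4
(1, 3): arr[1]=10 > arr[3]=1
(2, 3): arr[2]=4 > arr[3]=1

Total inversions: 4

The array has 4 inversion(s): (0,3), (1,2), (1,3), (2,3). Each pair (i,j) satisfies i < j and arr[i] > arr[j].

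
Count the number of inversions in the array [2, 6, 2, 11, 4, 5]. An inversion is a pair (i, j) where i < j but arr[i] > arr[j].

Finding inversions in [2, 6, 2, 11, 4, 5]:

(1, 2): arr[1]=6 > arr[2]=2
(1, 4): arr[1]=6 > arr[4]=4
(1, 5): arr[1]=6 > arr[5]=5
(3, 4): arr[3]=11 > arr[4]=4
(3, 5): arr[3]=11 > arr[5]=5

Total inversions: 5

The array has 5 inversion(s): (1,2), (1,4), (1,5), (3,4), (3,5). Each pair (i,j) satisfies i < j and arr[i] > arr[j].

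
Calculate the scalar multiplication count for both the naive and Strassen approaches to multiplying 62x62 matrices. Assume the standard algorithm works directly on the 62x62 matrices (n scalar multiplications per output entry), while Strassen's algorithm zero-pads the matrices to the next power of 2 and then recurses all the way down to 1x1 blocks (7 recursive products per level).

Matrix multiplication for 62x62 matrices:

Strassen's algorithm requires power-of-2 dimensions. Pad 62x62 to 64x64 (next power of 2).

Standard algorithm: 62^3 = 238328 multiplications
Strassen's algorithm: 7^(log2(64)) = 7^6 = 117649 multiplications
Savings: 238328 - 117649 = 120679 multiplications

Standard: 238328 multiplications (62^3). Strassen: 117649 multiplications (7^6, after padding to 64x64). Strassen reduces 8 recursive multiplications to 7 at each level.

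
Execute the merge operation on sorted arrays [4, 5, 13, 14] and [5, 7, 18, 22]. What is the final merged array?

Merging process:

Compare 4 vs 5: take 4 from left. Merged: [4]
Compare 5 vs 5: take 5 from left. Merged: [4, 5]
Compare 13 vs 5: take 5 from right. Merged: [4, 5, 5]
Compare 13 vs 7: take 7 from right. Merged: [4, 5, 5, 7]
Compare 13 vs 18: take 13 from left. Merged: [4, 5, 5, 7, 13]
Compare 14 vs 18: take 14 from left. Merged: [4, 5, 5, 7, 13, 14]
Append remaining from right: [18, 22]. Merged: [4, 5, 5, 7, 13, 14, 18, 22]

Final merged array: [4, 5, 5, 7, 13, 14, 18, 22]
Total comparisons: 6

The merged array is [4, 5, 5, 7, 13, 14, 18, 22], requiring 6 comparisons. The merge step runs in O(n) time where n is the total number of elements.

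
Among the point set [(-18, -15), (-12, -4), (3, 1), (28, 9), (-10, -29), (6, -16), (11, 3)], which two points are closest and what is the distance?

Computing all pairwise distances among 7 points:

d((-18, -15), (-12, -4)) = 12.53
d((-18, -15), (3, 1)) = 26.4008
d((-18, -15), (28, 9)) = 51.8845
d((-18, -15), (-10, -29)) = 16.1245
d((-18, -15), (6, -16)) = 24.0208
d((-18, -15), (11, 3)) = 34.1321
d((-12, -4), (3, 1)) = 15.8114
d((-12, -4), (28, 9)) = 42.0595
d((-12, -4), (-10, -29)) = 25.0799
d((-12, -4), (6, -16)) = 21.6333
d((-12, -4), (11, 3)) = 24.0416
d((3, 1), (28, 9)) = 26.2488
d((3, 1), (-10, -29)) = 32.6956
d((3, 1), (6, -16)) = 17.2627
d((3, 1), (11, 3)) = 8.2462 <-- minimum
d((28, 9), (-10, -29)) = 53.7401
d((28, 9), (6, -16)) = 33.3017
d((28, 9), (11, 3)) = 18.0278
d((-10, -29), (6, -16)) = 20.6155
d((-10, -29), (11, 3)) = 38.2753
d((6, -16), (11, 3)) = 19.6469

Closest pair: (3, 1) and (11, 3) with distance 8.2462

The closest pair is (3, 1) and (11, 3) with Euclidean distance 8.2462. For 7 points, brute-force pairwise comparison is shown above. For large n, the divide-and-conquer algorithm (sort by x, recurse on halves, check the dividing strip) achieves O(n log n).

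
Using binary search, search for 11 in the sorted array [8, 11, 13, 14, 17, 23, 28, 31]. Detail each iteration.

Binary search for 11 in [8, 11, 13, 14, 17, 23, 28, 31]:

lo=0, hi=7, mid=3, arr[mid]=14 -> 14 > 11, search left half
lo=0, hi=2, mid=1, arr[mid]=11 -> Found target at index 1!

Binary search finds 11 at index 1 after 2 comparisons. The search repeatedly halves the search space by comparing with the middle element.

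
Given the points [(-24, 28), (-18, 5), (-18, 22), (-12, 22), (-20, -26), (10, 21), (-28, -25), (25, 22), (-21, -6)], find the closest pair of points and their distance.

Computing all pairwise distances among 9 points:

d((-24, 28), (-18, 5)) = 23.7697
d((-24, 28), (-18, 22)) = 8.4853
d((-24, 28), (-12, 22)) = 13.4164
d((-24, 28), (-20, -26)) = 54.1479
d((-24, 28), (10, 21)) = 34.7131
d((-24, 28), (-28, -25)) = 53.1507
d((-24, 28), (25, 22)) = 49.366
d((-24, 28), (-21, -6)) = 34.1321
d((-18, 5), (-18, 22)) = 17.0
d((-18, 5), (-12, 22)) = 18.0278
d((-18, 5), (-20, -26)) = 31.0644
d((-18, 5), (10, 21)) = 32.249
d((-18, 5), (-28, -25)) = 31.6228
d((-18, 5), (25, 22)) = 46.2385
d((-18, 5), (-21, -6)) = 11.4018
d((-18, 22), (-12, 22)) = 6.0 <-- minimum
d((-18, 22), (-20, -26)) = 48.0416
d((-18, 22), (10, 21)) = 28.0179
d((-18, 22), (-28, -25)) = 48.0521
d((-18, 22), (25, 22)) = 43.0
d((-18, 22), (-21, -6)) = 28.1603
d((-12, 22), (-20, -26)) = 48.6621
d((-12, 22), (10, 21)) = 22.0227
d((-12, 22), (-28, -25)) = 49.6488
d((-12, 22), (25, 22)) = 37.0
d((-12, 22), (-21, -6)) = 29.4109
d((-20, -26), (10, 21)) = 55.7584
d((-20, -26), (-28, -25)) = 8.0623
d((-20, -26), (25, 22)) = 65.7951
d((-20, -26), (-21, -6)) = 20.025
d((10, 21), (-28, -25)) = 59.6657
d((10, 21), (25, 22)) = 15.0333
d((10, 21), (-21, -6)) = 41.1096
d((-28, -25), (25, 22)) = 70.8378
d((-28, -25), (-21, -6)) = 20.2485
d((25, 22), (-21, -6)) = 53.8516

Closest pair: (-18, 22) and (-12, 22) with distance 6.0

The closest pair is (-18, 22) and (-12, 22) with Euclidean distance 6.0. For 9 points, brute-force pairwise comparison is shown above. For large n, the divide-and-conquer algorithm (sort by x, recurse on halves, check the dividing strip) achieves O(n log n).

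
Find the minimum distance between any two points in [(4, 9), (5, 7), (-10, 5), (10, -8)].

Computing all pairwise distances among 4 points:

d((4, 9), (5, 7)) = 2.2361 <-- minimum
d((4, 9), (-10, 5)) = 14.5602
d((4, 9), (10, -8)) = 18.0278
d((5, 7), (-10, 5)) = 15.1327
d((5, 7), (10, -8)) = 15.8114
d((-10, 5), (10, -8)) = 23.8537

Closest pair: (4, 9) and (5, 7) with distance 2.2361

The closest pair is (4, 9) and (5, 7) with Euclidean distance 2.2361. For 4 points, brute-force pairwise comparison is shown above. For large n, the divide-and-conquer algorithm (sort by x, recurse on halves, check the dividing strip) achieves O(n log n).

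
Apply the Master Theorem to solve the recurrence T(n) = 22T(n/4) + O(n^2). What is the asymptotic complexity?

Master Theorem for T(n) = 22T(n/4) + O(n^2):

a = 22, b = 4, c = 2
log_b(a) = log_4(22) = 2.2297

Case 1: c = 2 < log_4(22) = 2.2297
T(n) = O(n^(log_4 22))

For T(n) = 22T(n/4) + O(n^2): log_4(22) = 2.2297. This is Case 1 of the Master Theorem (c < log_b(a), work dominated by leaves), giving O(n^(log_4 22)).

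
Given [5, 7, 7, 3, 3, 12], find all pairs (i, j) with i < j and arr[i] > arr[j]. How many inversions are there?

Finding inversions in [5, 7, 7, 3, 3, 12]:

(0, 3): arr[0]=5 > arr[3]=3
(0, 4): arr[0]=5 > arr[4]=3
(1, 3): arr[1]=7 > arr[3]=3
(1, 4): arr[1]=7 > arr[4]=3
(2, 3): arr[2]=7 > arr[3]=3
(2, 4): arr[2]=7 > arr[4]=3

Total inversions: 6

The array has 6 inversion(s): (0,3), (0,4), (1,3), (1,4), (2,3), (2,4). Each pair (i,j) satisfies i < j and arr[i] > arr[j].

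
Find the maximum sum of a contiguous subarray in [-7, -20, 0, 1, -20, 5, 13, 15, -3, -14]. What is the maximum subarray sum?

Using Kadane's algorithm on [-7, -20, 0, 1, -20, 5, 13, 15, -3, -14]:

Scanning through the array:
Position 1 (value -20): max_ending_here = -20, max_so_far = -7
Position 2 (value 0): max_ending_here = 0, max_so_far = 0
Position 3 (value 1): max_ending_here = 1, max_so_far = 1
Position 4 (value -20): max_ending_here = -19, max_so_far = 1
Position 5 (value 5): max_ending_here = 5, max_so_far = 5
Position 6 (value 13): max_ending_here = 18, max_so_far = 18
Position 7 (value 15): max_ending_here = 33, max_so_far = 33
Position 8 (value -3): max_ending_here = 30, max_so_far = 33
Position 9 (value -14): max_ending_here = 16, max_so_far = 33

Maximum subarray: [5, 13, 15]
Maximum sum: 33

The maximum subarray is [5, 13, 15] with sum 33. This subarray runs from index 5 to index 7.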